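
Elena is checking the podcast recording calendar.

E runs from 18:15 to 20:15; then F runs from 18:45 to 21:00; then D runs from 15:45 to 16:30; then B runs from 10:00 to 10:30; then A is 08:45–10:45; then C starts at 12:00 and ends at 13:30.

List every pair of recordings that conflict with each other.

Two intervals overlap when each starts before the other ends.
Sorted by start: A, B, C, D, E, F.
B starts before A ends → A and B overlap.
C starts after A ends — done with A.
C starts after B ends — done with B.
D starts after C ends — done with C.
E starts after D ends — done with D.
F starts before E ends → E and F overlap.

A & B, E & F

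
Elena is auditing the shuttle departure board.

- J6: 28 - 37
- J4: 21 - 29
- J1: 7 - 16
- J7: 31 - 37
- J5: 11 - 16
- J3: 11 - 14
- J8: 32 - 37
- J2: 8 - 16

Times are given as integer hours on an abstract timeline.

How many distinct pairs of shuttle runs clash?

Check each pair: they overlap iff neither finishes before the other starts.
Sorted by start: J1, J2, J3, J5, J4, J6, J7, J8.
J2 starts before J1 ends → J1 and J2 overlap.
J3 starts before J1 ends → J1 and J3 overlap.
J5 starts before J1 ends → J1 and J5 overlap.
J4 starts after J1 ends; J1 is clear from here.
J3 starts before J2 ends → J2 and J3 overlap.
J5 starts before J2 ends → J2 and J5 overlap.
J4 starts after J2 ends; J2 is clear from here.
J5 starts before J3 ends → J3 and J5 overlap.
J4 starts after J3 ends; J3 is clear from here.
J4 starts after J5 ends; J5 is clear from here.
J6 starts before J4 ends → J4 and J6 overlap.
J7 starts after J4 ends; J4 is clear from here.
J7 starts before J6 ends → J6 and J7 overlap.
J8 starts before J6 ends → J6 and J8 overlap.
J8 starts before J7 ends → J7 and J8 overlap.
Overlapping pairs: J1 & J2, J1 & J3, J1 & J5, J2 & J3, J2 & J5, J3 & J5, J4 & J6, J6 & J7, J6 & J8, J7 & J8 — 10 in total.

10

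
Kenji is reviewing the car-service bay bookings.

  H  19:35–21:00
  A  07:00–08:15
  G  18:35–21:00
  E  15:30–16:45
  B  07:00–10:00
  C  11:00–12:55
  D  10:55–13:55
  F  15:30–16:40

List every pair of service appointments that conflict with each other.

Sorted by start: A, B, D, C, E, F, G, H.
B starts before A ends → A and B overlap.
D starts after A ends, so nothing later overlaps A either.
D starts after B ends, so nothing later overlaps B either.
C starts before D ends → D and C overlap.
E starts after D ends, so nothing later overlaps D either.
E starts after C ends, so nothing later overlaps C either.
F starts before E ends → E and F overlap.
G starts after E ends, so nothing later overlaps E either.
G starts after F ends, so nothing later overlaps F either.
H starts before G ends → G and H overlap.

A & B, C & D, E & F, G & H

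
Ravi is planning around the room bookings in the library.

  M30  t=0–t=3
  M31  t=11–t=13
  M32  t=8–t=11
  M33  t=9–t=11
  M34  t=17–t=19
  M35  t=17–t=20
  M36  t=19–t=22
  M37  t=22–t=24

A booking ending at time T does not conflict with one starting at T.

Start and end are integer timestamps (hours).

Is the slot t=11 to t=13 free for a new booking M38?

M30: ends t=3 at or before M38 starts t=11 → clear.
M32: ends t=11 at or before M38 starts t=11 → clear.
M33: ends t=11 at or before M38 starts t=11 → clear.
M31: starts t=11 before M38 ends t=13, and ends t=13 after M38 starts t=11 → overlap.
M34: starts t=17 at or after M38 ends t=13 → clear.
M35: starts t=17 at or after M38 ends t=13 → clear.
M36: starts t=19 at or after M38 ends t=13 → clear.
M37: starts t=22 at or after M38 ends t=13 → clear.
M38 overlaps M31.

No — it overlaps M31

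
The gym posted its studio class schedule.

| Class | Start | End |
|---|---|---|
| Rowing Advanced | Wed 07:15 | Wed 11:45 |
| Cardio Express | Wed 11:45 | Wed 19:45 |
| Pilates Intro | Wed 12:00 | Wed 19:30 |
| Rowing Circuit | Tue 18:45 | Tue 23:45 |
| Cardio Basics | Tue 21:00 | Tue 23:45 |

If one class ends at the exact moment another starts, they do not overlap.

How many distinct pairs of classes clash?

2

Check each pair: they overlap iff neither finishes before the other starts.
Sorted by start: Rowing Circuit, Cardio Basics, Rowing Advanced, Cardio Express, Pilates Intro.
Cardio Basics starts before Rowing Circuit ends → Rowing Circuit and Cardio Basics overlap.
Rowing Advanced starts after Rowing Circuit ends; Rowing Circuit is clear from here.
Rowing Advanced starts after Cardio Basics ends; Cardio Basics is clear from here.
Cardio Express starts exactly when Rowing Advanced ends (back-to-back, no overlap); Rowing Advanced is clear from here.
Pilates Intro starts before Cardio Express ends → Cardio Express and Pilates Intro overlap.
Overlapping pairs: Cardio Basics & Rowing Circuit, Cardio Express & Pilates Intro — 2 in total.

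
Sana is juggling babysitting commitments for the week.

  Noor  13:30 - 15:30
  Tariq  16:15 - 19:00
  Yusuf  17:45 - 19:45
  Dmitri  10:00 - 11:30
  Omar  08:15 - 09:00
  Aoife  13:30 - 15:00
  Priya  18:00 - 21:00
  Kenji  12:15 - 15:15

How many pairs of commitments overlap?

Sorted by start: Omar, Dmitri, Kenji, Noor, Aoife, Tariq, Yusuf, Priya.
Dmitri starts after Omar ends — done with Omar.
Kenji starts after Dmitri ends — done with Dmitri.
Noor starts before Kenji ends → Kenji and Noor overlap.
Aoife starts before Kenji ends → Kenji and Aoife overlap.
Tariq starts after Kenji ends — done with Kenji.
Aoife starts before Noor ends → Noor and Aoife overlap.
Tariq starts after Noor ends — done with Noor.
Tariq starts after Aoife ends — done with Aoife.
Yusuf starts before Tariq ends → Tariq and Yusuf overlap.
Priya starts before Tariq ends → Tariq and Priya overlap.
Priya starts before Yusuf ends → Yusuf and Priya overlap.
Overlapping pairs: Aoife & Kenji, Aoife & Noor, Kenji & Noor, Priya & Tariq, Priya & Yusuf, Tariq & Yusuf — 6 in total.

6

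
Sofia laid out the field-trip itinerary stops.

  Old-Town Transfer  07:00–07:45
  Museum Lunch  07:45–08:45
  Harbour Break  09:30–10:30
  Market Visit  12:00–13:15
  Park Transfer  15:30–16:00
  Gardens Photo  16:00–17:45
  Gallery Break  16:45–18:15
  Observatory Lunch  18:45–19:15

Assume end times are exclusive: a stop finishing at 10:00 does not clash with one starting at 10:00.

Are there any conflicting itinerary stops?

Two intervals overlap when each starts before the other ends.
Sorted by start: Old-Town Transfer, Museum Lunch, Harbour Break, Market Visit, Park Transfer, Gardens Photo, Gallery Break, Observatory Lunch.
Museum Lunch starts exactly when Old-Town Transfer ends (back-to-back, no overlap), so nothing later overlaps Old-Town Transfer either.
Harbour Break starts after Museum Lunch ends, so nothing later overlaps Museum Lunch either.
Market Visit starts after Harbour Break ends, so nothing later overlaps Harbour Break either.
Park Transfer starts after Market Visit ends, so nothing later overlaps Market Visit either.
Gardens Photo starts exactly when Park Transfer ends (back-to-back, no overlap), so nothing later overlaps Park Transfer either.
Gallery Break starts before Gardens Photo ends → Gardens Photo and Gallery Break overlap.
That's a conflict, so the schedule is not conflict-free.

Yes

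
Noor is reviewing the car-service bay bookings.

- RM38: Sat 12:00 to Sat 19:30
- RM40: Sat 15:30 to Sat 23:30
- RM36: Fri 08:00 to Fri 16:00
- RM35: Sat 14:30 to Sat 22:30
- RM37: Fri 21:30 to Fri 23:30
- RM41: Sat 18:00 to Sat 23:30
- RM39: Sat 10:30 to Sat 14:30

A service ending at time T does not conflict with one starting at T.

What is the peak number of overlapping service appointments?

4

Walk through starts and ends in time order (an end at T is processed before a start at T):
Fri 08:00 start RM36 → 1
Fri 16:00 end RM36 → 0
Fri 21:30 start RM37 → 1
Fri 23:30 end RM37 → 0
Sat 10:30 start RM39 → 1
Sat 12:00 start RM38 → 2
Sat 14:30 end RM39 → 1
Sat 14:30 start RM35 → 2
Sat 15:30 start RM40 → 3
Sat 18:00 start RM41 → 4
Sat 19:30 end RM38 → 3
Sat 22:30 end RM35 → 2
Sat 23:30 end RM40 → 1
Sat 23:30 end RM41 → 0
Peak is 4, at Sat 18:00 (RM35, RM38, RM40, RM41).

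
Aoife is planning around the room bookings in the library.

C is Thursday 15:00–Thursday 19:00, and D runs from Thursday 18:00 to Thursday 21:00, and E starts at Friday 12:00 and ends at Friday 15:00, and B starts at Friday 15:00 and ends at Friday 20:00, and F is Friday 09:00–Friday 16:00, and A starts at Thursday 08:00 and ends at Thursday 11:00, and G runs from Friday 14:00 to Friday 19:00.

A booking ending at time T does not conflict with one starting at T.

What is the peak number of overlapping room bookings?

3

Sweep the timeline, counting +1 at each start and −1 at each end (ends before starts at a tie):
Thursday 08:00 start A → 1
Thursday 11:00 end A → 0
Thursday 15:00 start C → 1
Thursday 18:00 start D → 2
Thursday 19:00 end C → 1
Thursday 21:00 end D → 0
Friday 09:00 start F → 1
Friday 12:00 start E → 2
Friday 14:00 start G → 3
Friday 15:00 end E → 2
Friday 15:00 start B → 3
Friday 16:00 end F → 2
Friday 19:00 end G → 1
Friday 20:00 end B → 0
Peak is 3, at Friday 14:00 (E, F, G).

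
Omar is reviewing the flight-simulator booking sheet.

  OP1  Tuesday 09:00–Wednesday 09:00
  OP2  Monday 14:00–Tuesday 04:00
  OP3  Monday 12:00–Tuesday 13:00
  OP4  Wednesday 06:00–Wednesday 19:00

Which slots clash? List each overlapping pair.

Check each pair: they overlap iff neither finishes before the other starts.
Sorted by start: OP3, OP2, OP1, OP4.
OP2 starts before OP3 ends → OP3 and OP2 overlap.
OP1 starts before OP3 ends → OP3 and OP1 overlap.
OP4 starts after OP3 ends.
OP1 starts after OP2 ends, so OP2 has no further overlaps.
OP4 starts before OP1 ends → OP1 and OP4 overlap.

OP1 & OP3, OP1 & OP4, OP2 & OP3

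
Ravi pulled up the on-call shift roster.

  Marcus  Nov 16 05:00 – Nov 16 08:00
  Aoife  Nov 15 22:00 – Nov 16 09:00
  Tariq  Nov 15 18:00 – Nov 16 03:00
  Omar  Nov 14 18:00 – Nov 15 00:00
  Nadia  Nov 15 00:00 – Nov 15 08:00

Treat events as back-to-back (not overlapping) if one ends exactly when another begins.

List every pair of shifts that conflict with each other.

Check each pair: they overlap iff neither finishes before the other starts.
Sorted by start: Omar, Nadia, Tariq, Aoife, Marcus.
Nadia starts exactly when Omar ends (back-to-back, no overlap) — done with Omar.
Tariq starts after Nadia ends — done with Nadia.
Aoife starts before Tariq ends → Tariq and Aoife overlap.
Marcus starts after Tariq ends.
Marcus starts before Aoife ends → Aoife and Marcus overlap.

Aoife & Marcus, Aoife & Tariq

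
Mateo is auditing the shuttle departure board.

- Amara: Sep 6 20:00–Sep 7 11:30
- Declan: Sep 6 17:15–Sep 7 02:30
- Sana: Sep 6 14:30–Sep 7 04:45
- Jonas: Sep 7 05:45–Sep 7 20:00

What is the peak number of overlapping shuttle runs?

3

Sweep the timeline, counting +1 at each start and −1 at each end (ends before starts at a tie):
Sep 6 14:30 start Sana → 1
Sep 6 17:15 start Declan → 2
Sep 6 20:00 start Amara → 3
Sep 7 02:30 end Declan → 2
Sep 7 04:45 end Sana → 1
Sep 7 05:45 start Jonas → 2
Sep 7 11:30 end Amara → 1
Sep 7 20:00 end Jonas → 0
Peak is 3, at Sep 6 20:00 (Amara, Declan, Sana).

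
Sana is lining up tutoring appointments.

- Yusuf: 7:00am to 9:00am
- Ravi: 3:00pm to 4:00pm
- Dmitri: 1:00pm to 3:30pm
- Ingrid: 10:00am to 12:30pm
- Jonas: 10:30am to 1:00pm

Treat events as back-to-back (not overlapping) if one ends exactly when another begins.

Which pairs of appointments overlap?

Sorted by start: Yusuf, Ingrid, Jonas, Dmitri, Ravi.
Ingrid starts after Yusuf ends, so nothing later overlaps Yusuf either.
Jonas starts before Ingrid ends → Ingrid and Jonas overlap.
Dmitri starts after Ingrid ends, so nothing later overlaps Ingrid either.
Dmitri starts exactly when Jonas ends (back-to-back, no overlap), so nothing later overlaps Jonas either.
Ravi starts before Dmitri ends → Dmitri and Ravi overlap.

Dmitri & Ravi, Ingrid & Jonas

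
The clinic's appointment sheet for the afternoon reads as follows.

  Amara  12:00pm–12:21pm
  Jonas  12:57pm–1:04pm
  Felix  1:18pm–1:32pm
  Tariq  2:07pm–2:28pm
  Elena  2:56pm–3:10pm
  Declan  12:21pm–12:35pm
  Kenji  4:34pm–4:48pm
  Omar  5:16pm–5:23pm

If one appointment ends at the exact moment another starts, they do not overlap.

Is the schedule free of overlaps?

Yes

Sorted by start: Amara, Declan, Jonas, Felix, Tariq, Elena, Kenji, Omar.
Declan starts exactly when Amara ends (back-to-back, no overlap), so nothing later overlaps Amara either.
Jonas starts after Declan ends, so nothing later overlaps Declan either.
Felix starts after Jonas ends, so nothing later overlaps Jonas either.
Tariq starts after Felix ends, so nothing later overlaps Felix either.
Elena starts after Tariq ends, so nothing later overlaps Tariq either.
Kenji starts after Elena ends, so nothing later overlaps Elena either.
Omar starts after Kenji ends.
Every pair is clear; the schedule has no overlaps.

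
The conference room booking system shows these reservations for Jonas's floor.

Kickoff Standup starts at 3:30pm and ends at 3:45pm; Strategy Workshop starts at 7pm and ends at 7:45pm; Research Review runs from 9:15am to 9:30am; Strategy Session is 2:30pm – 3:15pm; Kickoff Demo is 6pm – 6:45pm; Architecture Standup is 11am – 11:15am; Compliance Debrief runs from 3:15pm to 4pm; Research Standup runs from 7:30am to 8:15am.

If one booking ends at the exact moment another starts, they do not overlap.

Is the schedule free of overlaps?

No

Sorted by start: Research Standup, Research Review, Architecture Standup, Strategy Session, Compliance Debrief, Kickoff Standup, Kickoff Demo, Strategy Workshop.
Research Review starts after Research Standup ends — done with Research Standup.
Architecture Standup starts after Research Review ends — done with Research Review.
Strategy Session starts after Architecture Standup ends — done with Architecture Standup.
Compliance Debrief starts exactly when Strategy Session ends (back-to-back, no overlap) — done with Strategy Session.
Kickoff Standup starts before Compliance Debrief ends → Compliance Debrief and Kickoff Standup overlap.
That's a conflict, so the schedule is not conflict-free.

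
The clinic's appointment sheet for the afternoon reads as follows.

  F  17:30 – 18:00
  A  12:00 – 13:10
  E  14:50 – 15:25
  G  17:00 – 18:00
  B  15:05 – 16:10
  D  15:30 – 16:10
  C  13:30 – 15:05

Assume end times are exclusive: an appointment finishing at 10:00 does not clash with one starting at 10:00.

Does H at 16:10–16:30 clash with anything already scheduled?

No — it doesn't clash with anything

A: ends 13:10 at or before H starts 16:10 → clear.
C: ends 15:05 at or before H starts 16:10 → clear.
E: ends 15:25 at or before H starts 16:10 → clear.
B: ends 16:10 at or before H starts 16:10 → clear.
D: ends 16:10 at or before H starts 16:10 → clear.
G: starts 17:00 at or after H ends 16:30 → clear.
F: starts 17:30 at or after H ends 16:30 → clear.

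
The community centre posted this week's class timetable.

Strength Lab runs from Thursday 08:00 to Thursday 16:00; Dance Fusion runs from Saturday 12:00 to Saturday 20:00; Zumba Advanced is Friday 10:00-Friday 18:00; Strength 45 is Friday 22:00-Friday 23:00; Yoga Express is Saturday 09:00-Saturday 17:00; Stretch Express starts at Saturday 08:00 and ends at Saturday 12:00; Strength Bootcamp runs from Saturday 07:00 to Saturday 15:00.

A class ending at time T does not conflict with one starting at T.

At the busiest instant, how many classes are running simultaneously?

3

Sort all start/end points and keep a running count:
Thursday 08:00 start Strength Lab → 1
Thursday 16:00 end Strength Lab → 0
Friday 10:00 start Zumba Advanced → 1
Friday 18:00 end Zumba Advanced → 0
Friday 22:00 start Strength 45 → 1
Friday 23:00 end Strength 45 → 0
Saturday 07:00 start Strength Bootcamp → 1
Saturday 08:00 start Stretch Express → 2
Saturday 09:00 start Yoga Express → 3
Saturday 12:00 end Stretch Express → 2
Saturday 12:00 start Dance Fusion → 3
Saturday 15:00 end Strength Bootcamp → 2
Saturday 17:00 end Yoga Express → 1
Saturday 20:00 end Dance Fusion → 0
Peak is 3, at Saturday 09:00 (Strength Bootcamp, Stretch Express, Yoga Express).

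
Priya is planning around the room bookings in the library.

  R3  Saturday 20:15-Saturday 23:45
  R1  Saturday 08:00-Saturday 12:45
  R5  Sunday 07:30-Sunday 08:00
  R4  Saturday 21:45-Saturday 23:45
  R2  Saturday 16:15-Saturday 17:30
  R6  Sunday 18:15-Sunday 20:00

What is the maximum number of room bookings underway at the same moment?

2

Walk through starts and ends in time order (an end at T is processed before a start at T):
Saturday 08:00 start R1 → 1
Saturday 12:45 end R1 → 0
Saturday 16:15 start R2 → 1
Saturday 17:30 end R2 → 0
Saturday 20:15 start R3 → 1
Saturday 21:45 start R4 → 2
Saturday 23:45 end R3 → 1
Saturday 23:45 end R4 → 0
Sunday 07:30 start R5 → 1
Sunday 08:00 end R5 → 0
Sunday 18:15 start R6 → 1
Sunday 20:00 end R6 → 0
Peak is 2, at Saturday 21:45 (R3, R4).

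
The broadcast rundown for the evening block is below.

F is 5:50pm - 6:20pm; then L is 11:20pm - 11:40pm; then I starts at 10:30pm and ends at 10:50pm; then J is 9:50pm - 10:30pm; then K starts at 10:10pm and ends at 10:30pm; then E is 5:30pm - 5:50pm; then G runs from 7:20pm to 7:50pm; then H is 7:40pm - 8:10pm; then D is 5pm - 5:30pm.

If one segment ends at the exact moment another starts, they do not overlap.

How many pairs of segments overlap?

Sorted by start: D, E, F, G, H, J, K, I, L.
E starts exactly when D ends (back-to-back, no overlap) — done with D.
F starts exactly when E ends (back-to-back, no overlap) — done with E.
G starts after F ends — done with F.
H starts before G ends → G and H overlap.
J starts after G ends — done with G.
J starts after H ends — done with H.
K starts before J ends → J and K overlap.
I starts exactly when J ends (back-to-back, no overlap) — done with J.
I starts exactly when K ends (back-to-back, no overlap) — done with K.
L starts after I ends.
Overlapping pairs: G & H, J & K — 2 in total.

2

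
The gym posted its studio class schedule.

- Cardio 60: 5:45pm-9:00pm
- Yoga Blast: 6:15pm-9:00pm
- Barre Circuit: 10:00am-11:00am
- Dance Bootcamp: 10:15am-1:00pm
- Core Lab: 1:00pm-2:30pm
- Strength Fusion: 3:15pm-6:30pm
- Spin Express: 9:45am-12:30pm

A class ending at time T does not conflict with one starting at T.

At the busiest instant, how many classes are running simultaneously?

Walk through starts and ends in time order (an end at T is processed before a start at T):
9:45am start Spin Express → 1
10:00am start Barre Circuit → 2
10:15am start Dance Bootcamp → 3
11:00am end Barre Circuit → 2
12:30pm end Spin Express → 1
1:00pm end Dance Bootcamp → 0
1:00pm start Core Lab → 1
2:30pm end Core Lab → 0
3:15pm start Strength Fusion → 1
5:45pm start Cardio 60 → 2
6:15pm start Yoga Blast → 3
6:30pm end Strength Fusion → 2
9:00pm end Cardio 60 → 1
9:00pm end Yoga Blast → 0
Peak is 3, at 10:15am (Barre Circuit, Dance Bootcamp, Spin Express).

3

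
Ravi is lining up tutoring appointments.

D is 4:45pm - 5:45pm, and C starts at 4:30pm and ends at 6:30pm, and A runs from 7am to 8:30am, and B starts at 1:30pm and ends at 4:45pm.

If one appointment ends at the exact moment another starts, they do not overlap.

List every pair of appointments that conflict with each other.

Two intervals overlap when each starts before the other ends.
Sorted by start: A, B, C, D.
B starts after A ends — done with A.
C starts before B ends → B and C overlap.
D starts exactly when B ends (back-to-back, no overlap).
D starts before C ends → C and D overlap.

B & C, C & D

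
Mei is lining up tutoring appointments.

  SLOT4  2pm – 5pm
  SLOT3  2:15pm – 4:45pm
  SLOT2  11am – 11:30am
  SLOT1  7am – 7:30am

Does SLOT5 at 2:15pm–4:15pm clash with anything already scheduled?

Yes — it overlaps SLOT3, SLOT4

SLOT1: ends 7:30am at or before SLOT5 starts 2:15pm → clear.
SLOT2: ends 11:30am at or before SLOT5 starts 2:15pm → clear.
SLOT4: starts 2pm before SLOT5 ends 4:15pm, and ends 5pm after SLOT5 starts 2:15pm → overlap.
SLOT3: starts 2:15pm before SLOT5 ends 4:15pm, and ends 4:45pm after SLOT5 starts 2:15pm → overlap.
SLOT5 overlaps SLOT3, SLOT4.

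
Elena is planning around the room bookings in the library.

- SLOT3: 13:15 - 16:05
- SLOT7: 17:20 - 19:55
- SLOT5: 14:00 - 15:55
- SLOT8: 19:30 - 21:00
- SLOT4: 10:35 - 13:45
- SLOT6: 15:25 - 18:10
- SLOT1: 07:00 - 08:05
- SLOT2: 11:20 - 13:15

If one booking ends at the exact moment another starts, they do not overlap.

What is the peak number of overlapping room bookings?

3

Walk through starts and ends in time order (an end at T is processed before a start at T):
07:00 start SLOT1 → 1
08:05 end SLOT1 → 0
10:35 start SLOT4 → 1
11:20 start SLOT2 → 2
13:15 end SLOT2 → 1
13:15 start SLOT3 → 2
13:45 end SLOT4 → 1
14:00 start SLOT5 → 2
15:25 start SLOT6 → 3
15:55 end SLOT5 → 2
16:05 end SLOT3 → 1
17:20 start SLOT7 → 2
18:10 end SLOT6 → 1
19:30 start SLOT8 → 2
19:55 end SLOT7 → 1
21:00 end SLOT8 → 0
Peak is 3, at 15:25 (SLOT3, SLOT5, SLOT6).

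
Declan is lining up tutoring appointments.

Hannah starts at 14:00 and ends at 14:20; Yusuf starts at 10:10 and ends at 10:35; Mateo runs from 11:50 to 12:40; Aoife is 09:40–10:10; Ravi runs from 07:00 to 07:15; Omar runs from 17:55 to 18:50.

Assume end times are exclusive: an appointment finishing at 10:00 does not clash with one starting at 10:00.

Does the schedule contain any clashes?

No

Two intervals overlap when each starts before the other ends.
Sorted by start: Ravi, Aoife, Yusuf, Mateo, Hannah, Omar.
Aoife starts after Ravi ends — done with Ravi.
Yusuf starts exactly when Aoife ends (back-to-back, no overlap) — done with Aoife.
Mateo starts after Yusuf ends — done with Yusuf.
Hannah starts after Mateo ends — done with Mateo.
Omar starts after Hannah ends.
Every pair is clear; the schedule has no overlaps.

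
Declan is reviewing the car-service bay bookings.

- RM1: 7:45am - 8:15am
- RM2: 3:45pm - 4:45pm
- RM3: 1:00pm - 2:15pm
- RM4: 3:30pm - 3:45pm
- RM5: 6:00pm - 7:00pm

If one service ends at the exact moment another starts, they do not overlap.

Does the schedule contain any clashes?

No

Check each pair: they overlap iff neither finishes before the other starts.
Sorted by start: RM1, RM3, RM4, RM2, RM5.
RM3 starts after RM1 ends, so RM1 has no further overlaps.
RM4 starts after RM3 ends, so RM3 has no further overlaps.
RM2 starts exactly when RM4 ends (back-to-back, no overlap), so RM4 has no further overlaps.
RM5 starts after RM2 ends.
Every pair is clear; the schedule has no overlaps.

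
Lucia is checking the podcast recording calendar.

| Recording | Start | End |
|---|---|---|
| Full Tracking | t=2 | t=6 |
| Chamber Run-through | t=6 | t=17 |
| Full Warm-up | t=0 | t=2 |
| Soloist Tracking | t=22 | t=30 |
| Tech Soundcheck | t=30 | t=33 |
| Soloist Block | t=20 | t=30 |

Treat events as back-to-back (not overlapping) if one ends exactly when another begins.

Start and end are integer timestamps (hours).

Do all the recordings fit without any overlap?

Check each pair: they overlap iff neither finishes before the other starts.
Sorted by start: Full Warm-up, Full Tracking, Chamber Run-through, Soloist Block, Soloist Tracking, Tech Soundcheck.
Full Tracking starts exactly when Full Warm-up ends (back-to-back, no overlap), so Full Warm-up has no further overlaps.
Chamber Run-through starts exactly when Full Tracking ends (back-to-back, no overlap), so Full Tracking has no further overlaps.
Soloist Block starts after Chamber Run-through ends, so Chamber Run-through has no further overlaps.
Soloist Tracking starts before Soloist Block ends → Soloist Block and Soloist Tracking overlap.
That's a conflict, so the schedule is not conflict-free.

No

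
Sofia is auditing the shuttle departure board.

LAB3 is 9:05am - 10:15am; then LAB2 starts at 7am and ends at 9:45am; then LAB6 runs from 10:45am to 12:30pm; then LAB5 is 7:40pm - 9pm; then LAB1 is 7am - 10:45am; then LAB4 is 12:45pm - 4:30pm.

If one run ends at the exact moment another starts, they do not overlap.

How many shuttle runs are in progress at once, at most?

3

Sort all start/end points and keep a running count:
7am start LAB1 → 1
7am start LAB2 → 2
9:05am start LAB3 → 3
9:45am end LAB2 → 2
10:15am end LAB3 → 1
10:45am end LAB1 → 0
10:45am start LAB6 → 1
12:30pm end LAB6 → 0
12:45pm start LAB4 → 1
4:30pm end LAB4 → 0
7:40pm start LAB5 → 1
9pm end LAB5 → 0
Peak is 3, at 9:05am (LAB1, LAB2, LAB3).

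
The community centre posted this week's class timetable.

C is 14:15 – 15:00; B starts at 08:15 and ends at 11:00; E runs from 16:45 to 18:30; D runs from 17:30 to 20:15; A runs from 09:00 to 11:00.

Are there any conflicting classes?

Sorted by start: B, A, C, E, D.
A starts before B ends → B and A overlap.
That's a conflict, so the schedule is not conflict-free.

Yes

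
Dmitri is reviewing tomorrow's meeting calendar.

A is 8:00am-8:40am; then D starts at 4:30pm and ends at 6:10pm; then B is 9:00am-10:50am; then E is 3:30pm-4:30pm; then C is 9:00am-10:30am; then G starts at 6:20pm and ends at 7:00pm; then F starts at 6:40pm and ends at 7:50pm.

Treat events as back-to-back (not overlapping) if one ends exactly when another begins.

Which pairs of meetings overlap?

Sorted by start: A, B, C, E, D, G, F.
B starts after A ends, so nothing later overlaps A either.
C starts before B ends → B and C overlap.
E starts after B ends, so nothing later overlaps B either.
E starts after C ends, so nothing later overlaps C either.
D starts exactly when E ends (back-to-back, no overlap), so nothing later overlaps E either.
G starts after D ends, so nothing later overlaps D either.
F starts before G ends → G and F overlap.

B & C, F & G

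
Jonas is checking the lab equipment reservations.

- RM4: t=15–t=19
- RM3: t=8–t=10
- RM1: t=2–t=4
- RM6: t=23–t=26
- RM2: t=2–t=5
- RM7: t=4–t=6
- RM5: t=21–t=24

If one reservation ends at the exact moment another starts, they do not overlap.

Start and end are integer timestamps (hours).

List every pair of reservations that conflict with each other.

Sorted by start: RM1, RM2, RM7, RM3, RM4, RM5, RM6.
RM2 starts before RM1 ends → RM1 and RM2 overlap.
RM7 starts exactly when RM1 ends (back-to-back, no overlap), so RM1 has no further overlaps.
RM7 starts before RM2 ends → RM2 and RM7 overlap.
RM3 starts after RM2 ends, so RM2 has no further overlaps.
RM3 starts after RM7 ends, so RM7 has no further overlaps.
RM4 starts after RM3 ends, so RM3 has no further overlaps.
RM5 starts after RM4 ends, so RM4 has no further overlaps.
RM6 starts before RM5 ends → RM5 and RM6 overlap.

RM1 & RM2, RM2 & RM7, RM5 & RM6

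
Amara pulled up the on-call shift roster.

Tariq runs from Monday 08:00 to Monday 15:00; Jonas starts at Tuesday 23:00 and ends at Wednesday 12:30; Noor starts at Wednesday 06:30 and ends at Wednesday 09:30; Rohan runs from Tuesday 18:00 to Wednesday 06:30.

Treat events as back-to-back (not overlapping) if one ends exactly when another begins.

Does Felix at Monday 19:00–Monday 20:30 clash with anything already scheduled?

No — it doesn't clash with anything

Tariq: ends Monday 15:00 at or before Felix starts Monday 19:00 → clear.
Rohan: starts Tuesday 18:00 at or after Felix ends Monday 20:30 → clear.
Jonas: starts Tuesday 23:00 at or after Felix ends Monday 20:30 → clear.
Noor: starts Wednesday 06:30 at or after Felix ends Monday 20:30 → clear.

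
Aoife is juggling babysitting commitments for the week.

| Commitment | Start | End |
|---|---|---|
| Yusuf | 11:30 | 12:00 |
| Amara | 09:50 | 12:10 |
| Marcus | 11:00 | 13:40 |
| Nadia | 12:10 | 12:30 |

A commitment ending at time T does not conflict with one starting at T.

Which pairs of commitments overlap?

Amara & Marcus, Amara & Yusuf, Marcus & Nadia, Marcus & Yusuf

Two intervals overlap when each starts before the other ends.
Sorted by start: Amara, Marcus, Yusuf, Nadia.
Marcus starts before Amara ends → Amara and Marcus overlap.
Yusuf starts before Amara ends → Amara and Yusuf overlap.
Nadia starts exactly when Amara ends (back-to-back, no overlap).
Yusuf starts before Marcus ends → Marcus and Yusuf overlap.
Nadia starts before Marcus ends → Marcus and Nadia overlap.
Nadia starts after Yusuf ends.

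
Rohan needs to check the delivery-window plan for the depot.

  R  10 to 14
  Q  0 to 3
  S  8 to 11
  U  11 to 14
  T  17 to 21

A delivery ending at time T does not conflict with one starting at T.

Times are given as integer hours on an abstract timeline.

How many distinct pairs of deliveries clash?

2

Sorted by start: Q, S, R, U, T.
S starts after Q ends, so nothing later overlaps Q either.
R starts before S ends → S and R overlap.
U starts exactly when S ends (back-to-back, no overlap), so nothing later overlaps S either.
U starts before R ends → R and U overlap.
T starts after R ends.
T starts after U ends.
Overlapping pairs: R & S, R & U — 2 in total.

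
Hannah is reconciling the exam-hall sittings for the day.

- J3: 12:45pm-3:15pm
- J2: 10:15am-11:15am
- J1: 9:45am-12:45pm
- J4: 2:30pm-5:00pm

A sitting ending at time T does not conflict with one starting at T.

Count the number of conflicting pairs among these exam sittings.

Two intervals overlap when each starts before the other ends.
Sorted by start: J1, J2, J3, J4.
J2 starts before J1 ends → J1 and J2 overlap.
J3 starts exactly when J1 ends (back-to-back, no overlap) — done with J1.
J3 starts after J2 ends — done with J2.
J4 starts before J3 ends → J3 and J4 overlap.
Overlapping pairs: J1 & J2, J3 & J4 — 2 in total.

2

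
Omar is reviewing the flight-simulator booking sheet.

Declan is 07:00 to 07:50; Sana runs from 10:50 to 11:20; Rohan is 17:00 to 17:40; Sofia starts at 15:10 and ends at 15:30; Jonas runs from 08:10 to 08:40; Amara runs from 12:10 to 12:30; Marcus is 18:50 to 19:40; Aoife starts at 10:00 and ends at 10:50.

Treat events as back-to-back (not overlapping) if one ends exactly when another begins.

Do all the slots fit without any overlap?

Check each pair: they overlap iff neither finishes before the other starts.
Sorted by start: Declan, Jonas, Aoife, Sana, Amara, Sofia, Rohan, Marcus.
Jonas starts after Declan ends; Declan is clear from here.
Aoife starts after Jonas ends; Jonas is clear from here.
Sana starts exactly when Aoife ends (back-to-back, no overlap); Aoife is clear from here.
Amara starts after Sana ends; Sana is clear from here.
Sofia starts after Amara ends; Amara is clear from here.
Rohan starts after Sofia ends; Sofia is clear from here.
Marcus starts after Rohan ends.
Every pair is clear; the schedule has no overlaps.

Yes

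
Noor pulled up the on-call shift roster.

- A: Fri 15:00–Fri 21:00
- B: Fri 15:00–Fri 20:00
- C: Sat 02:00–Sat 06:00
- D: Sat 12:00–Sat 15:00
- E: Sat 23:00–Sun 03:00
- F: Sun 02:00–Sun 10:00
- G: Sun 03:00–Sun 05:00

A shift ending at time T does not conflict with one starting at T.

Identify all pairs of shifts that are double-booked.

Two intervals overlap when each starts before the other ends.
Sorted by start: A, B, C, D, E, F, G.
B starts before A ends → A and B overlap.
C starts after A ends; A is clear from here.
C starts after B ends; B is clear from here.
D starts after C ends; C is clear from here.
E starts after D ends; D is clear from here.
F starts before E ends → E and F overlap.
G starts exactly when E ends (back-to-back, no overlap).
G starts before F ends → F and G overlap.

A & B, E & F, F & G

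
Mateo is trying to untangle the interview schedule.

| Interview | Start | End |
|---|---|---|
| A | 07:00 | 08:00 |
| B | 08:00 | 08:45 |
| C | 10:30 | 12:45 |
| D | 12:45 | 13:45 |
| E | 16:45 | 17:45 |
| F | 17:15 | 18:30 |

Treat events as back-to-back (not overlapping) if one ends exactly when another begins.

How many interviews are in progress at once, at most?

Sort all start/end points and keep a running count:
07:00 start A → 1
08:00 end A → 0
08:00 start B → 1
08:45 end B → 0
10:30 start C → 1
12:45 end C → 0
12:45 start D → 1
13:45 end D → 0
16:45 start E → 1
17:15 start F → 2
17:45 end E → 1
18:30 end F → 0
Peak is 2, at 17:15 (E, F).

2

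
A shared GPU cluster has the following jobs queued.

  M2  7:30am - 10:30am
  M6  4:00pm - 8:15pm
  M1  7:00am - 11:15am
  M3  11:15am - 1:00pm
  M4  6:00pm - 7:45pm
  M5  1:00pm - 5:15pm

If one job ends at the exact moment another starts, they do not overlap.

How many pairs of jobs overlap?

Sorted by start: M1, M2, M3, M5, M6, M4.
M2 starts before M1 ends → M1 and M2 overlap.
M3 starts exactly when M1 ends (back-to-back, no overlap) — done with M1.
M3 starts after M2 ends — done with M2.
M5 starts exactly when M3 ends (back-to-back, no overlap) — done with M3.
M6 starts before M5 ends → M5 and M6 overlap.
M4 starts after M5 ends.
M4 starts before M6 ends → M6 and M4 overlap.
Overlapping pairs: M1 & M2, M4 & M6, M5 & M6 — 3 in total.

3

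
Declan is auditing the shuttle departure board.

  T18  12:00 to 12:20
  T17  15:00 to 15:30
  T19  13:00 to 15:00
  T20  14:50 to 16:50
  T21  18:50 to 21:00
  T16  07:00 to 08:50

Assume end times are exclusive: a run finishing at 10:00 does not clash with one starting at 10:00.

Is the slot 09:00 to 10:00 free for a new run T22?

Yes — the slot is free

T16: ends 08:50 at or before T22 starts 09:00 → clear.
T18: starts 12:00 at or after T22 ends 10:00 → clear.
T19: starts 13:00 at or after T22 ends 10:00 → clear.
T20: starts 14:50 at or after T22 ends 10:00 → clear.
T17: starts 15:00 at or after T22 ends 10:00 → clear.
T21: starts 18:50 at or after T22 ends 10:00 → clear.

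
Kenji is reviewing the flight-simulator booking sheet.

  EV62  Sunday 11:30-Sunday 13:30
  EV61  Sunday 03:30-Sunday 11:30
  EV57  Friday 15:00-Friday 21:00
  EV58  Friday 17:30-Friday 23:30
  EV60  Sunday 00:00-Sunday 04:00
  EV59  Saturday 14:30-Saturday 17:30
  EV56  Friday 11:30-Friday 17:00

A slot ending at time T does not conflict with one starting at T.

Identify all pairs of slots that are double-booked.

Sorted by start: EV56, EV57, EV58, EV59, EV60, EV61, EV62.
EV57 starts before EV56 ends → EV56 and EV57 overlap.
EV58 starts after EV56 ends, so EV56 has no further overlaps.
EV58 starts before EV57 ends → EV57 and EV58 overlap.
EV59 starts after EV57 ends, so EV57 has no further overlaps.
EV59 starts after EV58 ends, so EV58 has no further overlaps.
EV60 starts after EV59 ends, so EV59 has no further overlaps.
EV61 starts before EV60 ends → EV60 and EV61 overlap.
EV62 starts after EV60 ends.
EV62 starts exactly when EV61 ends (back-to-back, no overlap).

EV56 & EV57, EV57 & EV58, EV60 & EV61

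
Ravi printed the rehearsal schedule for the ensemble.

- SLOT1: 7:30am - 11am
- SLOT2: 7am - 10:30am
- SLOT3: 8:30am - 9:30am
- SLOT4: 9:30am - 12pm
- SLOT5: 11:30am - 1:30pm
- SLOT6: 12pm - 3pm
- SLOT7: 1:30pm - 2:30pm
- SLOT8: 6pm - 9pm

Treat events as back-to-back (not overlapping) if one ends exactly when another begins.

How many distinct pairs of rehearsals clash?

8

Sorted by start: SLOT2, SLOT1, SLOT3, SLOT4, SLOT5, SLOT6, SLOT7, SLOT8.
SLOT1 starts before SLOT2 ends → SLOT2 and SLOT1 overlap.
SLOT3 starts before SLOT2 ends → SLOT2 and SLOT3 overlap.
SLOT4 starts before SLOT2 ends → SLOT2 and SLOT4 overlap.
SLOT5 starts after SLOT2 ends; SLOT2 is clear from here.
SLOT3 starts before SLOT1 ends → SLOT1 and SLOT3 overlap.
SLOT4 starts before SLOT1 ends → SLOT1 and SLOT4 overlap.
SLOT5 starts after SLOT1 ends; SLOT1 is clear from here.
SLOT4 starts exactly when SLOT3 ends (back-to-back, no overlap); SLOT3 is clear from here.
SLOT5 starts before SLOT4 ends → SLOT4 and SLOT5 overlap.
SLOT6 starts exactly when SLOT4 ends (back-to-back, no overlap); SLOT4 is clear from here.
SLOT6 starts before SLOT5 ends → SLOT5 and SLOT6 overlap.
SLOT7 starts exactly when SLOT5 ends (back-to-back, no overlap); SLOT5 is clear from here.
SLOT7 starts before SLOT6 ends → SLOT6 and SLOT7 overlap.
SLOT8 starts after SLOT6 ends.
SLOT8 starts after SLOT7 ends.
Overlapping pairs: SLOT1 & SLOT2, SLOT1 & SLOT3, SLOT1 & SLOT4, SLOT2 & SLOT3, SLOT2 & SLOT4, SLOT4 & SLOT5, SLOT5 & SLOT6, SLOT6 & SLOT7 — 8 in total.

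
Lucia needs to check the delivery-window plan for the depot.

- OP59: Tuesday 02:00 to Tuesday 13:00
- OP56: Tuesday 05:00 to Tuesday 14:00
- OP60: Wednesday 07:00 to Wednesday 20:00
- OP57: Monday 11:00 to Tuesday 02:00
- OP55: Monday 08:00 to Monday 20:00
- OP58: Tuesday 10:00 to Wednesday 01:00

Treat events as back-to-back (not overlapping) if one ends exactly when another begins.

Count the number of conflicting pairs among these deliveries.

4

Sorted by start: OP55, OP57, OP59, OP56, OP58, OP60.
OP57 starts before OP55 ends → OP55 and OP57 overlap.
OP59 starts after OP55 ends, so nothing later overlaps OP55 either.
OP59 starts exactly when OP57 ends (back-to-back, no overlap), so nothing later overlaps OP57 either.
OP56 starts before OP59 ends → OP59 and OP56 overlap.
OP58 starts before OP59 ends → OP59 and OP58 overlap.
OP60 starts after OP59 ends.
OP58 starts before OP56 ends → OP56 and OP58 overlap.
OP60 starts after OP56 ends.
OP60 starts after OP58 ends.
Overlapping pairs: OP55 & OP57, OP56 & OP58, OP56 & OP59, OP58 & OP59 — 4 in total.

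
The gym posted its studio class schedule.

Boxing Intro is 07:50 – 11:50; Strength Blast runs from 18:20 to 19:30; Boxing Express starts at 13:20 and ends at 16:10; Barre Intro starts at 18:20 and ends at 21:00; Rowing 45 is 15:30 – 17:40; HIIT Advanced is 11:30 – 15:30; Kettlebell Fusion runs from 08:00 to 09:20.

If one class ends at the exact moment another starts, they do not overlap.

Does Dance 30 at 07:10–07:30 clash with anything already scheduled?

Boxing Intro: starts 07:50 at or after Dance 30 ends 07:30 → clear.
Kettlebell Fusion: starts 08:00 at or after Dance 30 ends 07:30 → clear.
HIIT Advanced: starts 11:30 at or after Dance 30 ends 07:30 → clear.
Boxing Express: starts 13:20 at or after Dance 30 ends 07:30 → clear.
Rowing 45: starts 15:30 at or after Dance 30 ends 07:30 → clear.
Strength Blast: starts 18:20 at or after Dance 30 ends 07:30 → clear.
Barre Intro: starts 18:20 at or after Dance 30 ends 07:30 → clear.

No — it doesn't clash with anything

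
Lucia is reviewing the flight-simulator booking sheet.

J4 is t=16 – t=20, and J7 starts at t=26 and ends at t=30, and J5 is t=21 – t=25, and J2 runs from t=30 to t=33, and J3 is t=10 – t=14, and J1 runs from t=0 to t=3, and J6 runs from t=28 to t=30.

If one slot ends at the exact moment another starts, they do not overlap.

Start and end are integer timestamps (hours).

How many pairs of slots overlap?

1

Sorted by start: J1, J3, J4, J5, J7, J6, J2.
J3 starts after J1 ends — done with J1.
J4 starts after J3 ends — done with J3.
J5 starts after J4 ends — done with J4.
J7 starts after J5 ends — done with J5.
J6 starts before J7 ends → J7 and J6 overlap.
J2 starts exactly when J7 ends (back-to-back, no overlap).
J2 starts exactly when J6 ends (back-to-back, no overlap).
Overlapping pairs: J6 & J7 — 1 in total.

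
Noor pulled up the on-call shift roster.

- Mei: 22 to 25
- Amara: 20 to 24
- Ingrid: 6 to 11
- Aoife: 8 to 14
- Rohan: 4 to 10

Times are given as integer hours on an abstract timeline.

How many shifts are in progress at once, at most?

3

Walk through starts and ends in time order (an end at T is processed before a start at T):
4 start Rohan → 1
6 start Ingrid → 2
8 start Aoife → 3
10 end Rohan → 2
11 end Ingrid → 1
14 end Aoife → 0
20 start Amara → 1
22 start Mei → 2
24 end Amara → 1
25 end Mei → 0
Peak is 3, at 8 (Aoife, Ingrid, Rohan).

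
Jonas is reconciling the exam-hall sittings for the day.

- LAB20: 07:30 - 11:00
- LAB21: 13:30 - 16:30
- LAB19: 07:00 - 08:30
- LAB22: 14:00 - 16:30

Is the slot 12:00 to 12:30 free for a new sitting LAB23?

Yes — the slot is free

LAB19: ends 08:30 at or before LAB23 starts 12:00 → clear.
LAB20: ends 11:00 at or before LAB23 starts 12:00 → clear.
LAB21: starts 13:30 at or after LAB23 ends 12:30 → clear.
LAB22: starts 14:00 at or after LAB23 ends 12:30 → clear.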